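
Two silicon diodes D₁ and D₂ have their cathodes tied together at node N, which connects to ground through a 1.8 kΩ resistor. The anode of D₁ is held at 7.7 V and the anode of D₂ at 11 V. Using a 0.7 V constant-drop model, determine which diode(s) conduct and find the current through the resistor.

Assume both conduct. Then node N would need to be at both 7.7−0.7 = 7 V and 11−0.7 = 10.3 V, which is impossible.
Assume only D₂ conducts: V_N = 11 − 0.7 = 10.3 V, so I_R = 10.3/1.8 = 5.72 mA.
Check D₁: its anode-to-cathode voltage is 7.7 − 10.3 = -2.6 V < 0.7 V, so it is off. The assumption is consistent.

Only D₂ conducts; I_R ≈ 5.7 mA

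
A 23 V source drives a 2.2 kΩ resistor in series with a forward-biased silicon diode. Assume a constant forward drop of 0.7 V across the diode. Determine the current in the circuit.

KVL around the loop: 23 = V_D + I·R = 0.7 + I × 2.2 kΩ.
So I = (23 − 0.7) / 2.2 kΩ = 22.3 / 2.2 = 10.1 mA.

I ≈ 10 mA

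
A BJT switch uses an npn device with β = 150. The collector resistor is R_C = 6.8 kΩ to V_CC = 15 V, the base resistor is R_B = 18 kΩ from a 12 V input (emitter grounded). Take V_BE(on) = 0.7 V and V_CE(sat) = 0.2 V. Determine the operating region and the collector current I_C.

Assume active: I_B = (12 − 0.7)/18 = 0.628 mA, giving I_C = β·I_B = 94.2 mA.
But then V_CE = 15 − 94.2×6.8 = -625 V < V_CE(sat) = 0.2 V — impossible in the active region.
So the transistor is saturated. With V_CE = 0.2 V, I_C = (V_CC − 0.2)/R_C = 14.8/6.8 = 2.18 mA.
Check: β·I_B = 94.2 mA > I_C = 2.18 mA, confirming saturation.

saturation; I_C ≈ 2.2 mA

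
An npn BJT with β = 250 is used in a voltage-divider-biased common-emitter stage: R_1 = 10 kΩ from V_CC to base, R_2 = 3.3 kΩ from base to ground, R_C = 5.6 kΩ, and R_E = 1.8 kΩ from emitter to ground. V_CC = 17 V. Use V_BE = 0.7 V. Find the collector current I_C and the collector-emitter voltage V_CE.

I_C ≈ 1.9 mA, V_CE ≈ 2.7 V

Thevenize the base divider: V_Th = V_CC·R_2/(R_1+R_2) = 17×3.3/13.3 = 4.22 V, R_Th = R_1‖R_2 = 2.48 kΩ.
Base-emitter loop: V_Th = I_B·R_Th + V_BE + (β+1)I_B·R_E, so I_B = (4.22 − 0.7) / (2.48 + 251×1.8) = 0.00774 mA.
I_C = β·I_B = 250×0.00774 = 1.94 mA, and I_E = (β+1)I_B = 1.94 mA.
V_CE = V_CC − I_C·R_C − I_E·R_E = 17 − 1.94×5.6 − 1.94×1.8 = 2.66 V.
V_CE = 2.66 V > 0.2 V confirms active-region operation.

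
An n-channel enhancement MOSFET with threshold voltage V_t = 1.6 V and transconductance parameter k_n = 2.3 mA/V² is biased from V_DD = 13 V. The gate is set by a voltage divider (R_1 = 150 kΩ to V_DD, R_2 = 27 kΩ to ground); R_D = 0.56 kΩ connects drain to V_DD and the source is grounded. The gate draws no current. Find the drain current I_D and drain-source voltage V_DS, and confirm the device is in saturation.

V_G = V_DD·R_2/(R_1+R_2) = 13×27/177 = 1.98 V. With the source grounded, V_GS = V_G = 1.98 V.
Assume saturation: I_D = (k_n/2)(V_GS − V_t)² = (2.3/2)×(1.98 − 1.6)² = 1.15×0.383² = 0.169 mA.
V_DS = V_DD − I_D·R_D = 13 − 0.169×0.56 = 12.9 V.
Saturation requires V_DS ≥ V_GS − V_t = 0.383 V; 12.9 ≥ 0.383 ✓.

I_D ≈ 0.17 mA, V_DS ≈ 13 V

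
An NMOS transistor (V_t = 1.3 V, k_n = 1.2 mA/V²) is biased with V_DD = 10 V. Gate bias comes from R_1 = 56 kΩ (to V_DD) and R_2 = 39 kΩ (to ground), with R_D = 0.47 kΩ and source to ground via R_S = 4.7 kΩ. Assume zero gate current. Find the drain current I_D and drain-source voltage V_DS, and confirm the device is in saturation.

V_G = V_DD·R_2/(R_1+R_2) = 10×39/95 = 4.11 V.
Assume saturation: I_D = (k_n/2)(V_GS − V_t)² with V_GS = V_G − I_D·R_S = 4.11 − 4.7·I_D.
Substituting gives 13.3·I_D² − 16.8·I_D + 4.72 = 0, with roots I_D = 0.419 or 0.85 mA.
The root I_D = 0.85 mA gives V_GS = 0.11 V ≤ V_t, so take I_D = 0.419 mA.
Then V_GS = 2.14 V and V_DS = V_DD − I_D(R_D+R_S) = 10 − 0.419×5.17 = 7.83 V.
Saturation requires V_DS ≥ V_GS − V_t = 0.836 V; 7.83 ≥ 0.836 ✓.

I_D ≈ 0.42 mA, V_DS ≈ 7.8 V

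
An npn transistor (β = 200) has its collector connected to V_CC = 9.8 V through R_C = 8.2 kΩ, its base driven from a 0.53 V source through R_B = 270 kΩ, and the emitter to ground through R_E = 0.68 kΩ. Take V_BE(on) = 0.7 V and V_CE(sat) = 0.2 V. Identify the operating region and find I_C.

cutoff; I_C ≈ 0

V_BB = 0.53 V ≤ V_BE(on) = 0.7 V, so the base-emitter junction is not forward biased.
The transistor is in cutoff: I_B = I_C = 0.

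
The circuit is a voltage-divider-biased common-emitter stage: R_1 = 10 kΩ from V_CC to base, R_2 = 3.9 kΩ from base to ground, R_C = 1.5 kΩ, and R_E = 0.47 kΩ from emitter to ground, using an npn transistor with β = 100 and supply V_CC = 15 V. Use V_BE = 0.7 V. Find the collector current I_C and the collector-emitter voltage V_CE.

I_C ≈ 7 mA, V_CE ≈ 1.2 V

Thevenize the base divider: V_Th = V_CC·R_2/(R_1+R_2) = 15×3.9/13.9 = 4.21 V, R_Th = R_1‖R_2 = 2.81 kΩ.
Base-emitter loop: V_Th = I_B·R_Th + V_BE + (β+1)I_B·R_E, so I_B = (4.21 − 0.7) / (2.81 + 101×0.47) = 0.0698 mA.
I_C = β·I_B = 100×0.0698 = 6.98 mA, and I_E = (β+1)I_B = 7.05 mA.
V_CE = V_CC − I_C·R_C − I_E·R_E = 15 − 6.98×1.5 − 7.05×0.47 = 1.22 V.
V_CE = 1.22 V > 0.2 V confirms active-region operation.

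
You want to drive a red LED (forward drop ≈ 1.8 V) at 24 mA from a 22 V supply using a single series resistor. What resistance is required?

The resistor drops V_S − V_D = 22 − 1.8 = 20.2 V at 24 mA.
R = 20.2 V / 24 mA = 0.842 kΩ.

R ≈ 0.84 kΩ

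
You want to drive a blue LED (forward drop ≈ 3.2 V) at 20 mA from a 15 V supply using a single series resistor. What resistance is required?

The resistor drops V_S − V_D = 15 − 3.2 = 11.8 V at 20 mA.
R = 11.8 V / 20 mA = 0.59 kΩ.

R ≈ 0.59 kΩ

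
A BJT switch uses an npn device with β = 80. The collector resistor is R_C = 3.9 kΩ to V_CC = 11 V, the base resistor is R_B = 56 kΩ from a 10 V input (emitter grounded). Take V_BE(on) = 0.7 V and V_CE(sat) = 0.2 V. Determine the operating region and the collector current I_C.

Assume active: I_B = (10 − 0.7)/56 = 0.166 mA, giving I_C = β·I_B = 13.3 mA.
But then V_CE = 11 − 13.3×3.9 = -40.8 V < V_CE(sat) = 0.2 V — impossible in the active region.
So the transistor is saturated. With V_CE = 0.2 V, I_C = (V_CC − 0.2)/R_C = 10.8/3.9 = 2.77 mA.
Check: β·I_B = 13.3 mA > I_C = 2.77 mA, confirming saturation.

saturation; I_C ≈ 2.8 mA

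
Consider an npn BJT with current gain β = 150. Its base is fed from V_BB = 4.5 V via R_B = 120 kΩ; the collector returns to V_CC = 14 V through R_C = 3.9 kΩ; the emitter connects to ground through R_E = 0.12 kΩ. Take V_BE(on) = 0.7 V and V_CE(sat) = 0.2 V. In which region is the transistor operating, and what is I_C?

saturation; I_C ≈ 3.4 mA

Assume active: I_B = (4.5 − 0.7)/(120 + 151×0.12) = 0.0275 mA, I_C = β·I_B = 4.13 mA.
Then V_CE = 14 − 4.13×3.9 − 4.15×0.12 = -2.59 V < 0.2 V — the active assumption fails.
Re-solve with V_CE = 0.2 V. KCL at the emitter: V_E/R_E = (V_BB−0.7−V_E)/R_B + (V_CC−0.2−V_E)/R_C, giving V_E = 0.415 V.
I_C = (V_CC − 0.2 − V_E)/R_C = (13.8 − 0.415)/3.9 = 3.43 mA.
Check: I_B = (3.8 − 0.415)/120 = 0.0282 mA, and β·I_B = 4.23 mA > I_C, confirming saturation.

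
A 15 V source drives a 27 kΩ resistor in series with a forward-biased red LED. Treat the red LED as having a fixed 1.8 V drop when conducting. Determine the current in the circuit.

KVL around the loop: 15 = V_D + I·R = 1.8 + I × 27 kΩ.
So I = (15 − 1.8) / 27 kΩ = 13.2 / 27 = 0.489 mA.

I ≈ 0.49 mA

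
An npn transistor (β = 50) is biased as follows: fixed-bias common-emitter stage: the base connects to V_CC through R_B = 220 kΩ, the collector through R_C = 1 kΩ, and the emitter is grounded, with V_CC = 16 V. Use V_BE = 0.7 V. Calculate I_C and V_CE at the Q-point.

Base loop: V_CC = I_B·R_B + V_BE, so I_B = (16 − 0.7)/220 kΩ = 0.0695 mA.
In the active region I_C = β·I_B = 50 × 0.0695 = 3.48 mA.
Collector loop: V_CE = V_CC − I_C·R_C = 16 − 3.48×1 = 12.5 V.
Since V_CE = 12.5 V > V_CE(sat) ≈ 0.2 V, the transistor is in the active region as assumed.

I_C ≈ 3.5 mA, V_CE ≈ 13 V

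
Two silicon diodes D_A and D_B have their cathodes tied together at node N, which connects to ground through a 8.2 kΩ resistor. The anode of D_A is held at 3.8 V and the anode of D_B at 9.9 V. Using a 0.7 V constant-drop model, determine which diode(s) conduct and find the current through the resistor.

Only D_B conducts; I_R ≈ 1.1 mA

Assume both conduct. Then node N would need to be at both 3.8−0.7 = 3.1 V and 9.9−0.7 = 9.2 V, which is impossible.
Assume only D_B conducts: V_N = 9.9 − 0.7 = 9.2 V, so I_R = 9.2/8.2 = 1.12 mA.
Check D_A: its anode-to-cathode voltage is 3.8 − 9.2 = -5.4 V < 0.7 V, so it is off. The assumption is consistent.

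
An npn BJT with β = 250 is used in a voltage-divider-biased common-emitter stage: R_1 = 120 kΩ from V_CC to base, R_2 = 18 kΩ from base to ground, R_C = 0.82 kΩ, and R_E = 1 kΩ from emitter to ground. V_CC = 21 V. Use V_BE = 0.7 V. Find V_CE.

V_CE ≈ 18 V

Thevenize the base divider: V_Th = V_CC·R_2/(R_1+R_2) = 21×18/138 = 2.74 V, R_Th = R_1‖R_2 = 15.7 kΩ.
Base-emitter loop: V_Th = I_B·R_Th + V_BE + (β+1)I_B·R_E, so I_B = (2.74 − 0.7) / (15.7 + 251×1) = 0.00765 mA.
I_C = β·I_B = 250×0.00765 = 1.91 mA, and I_E = (β+1)I_B = 1.92 mA.
V_CE = V_CC − I_C·R_C − I_E·R_E = 21 − 1.91×0.82 − 1.92×1 = 17.5 V.
V_CE = 17.5 V > 0.2 V confirms active-region operation.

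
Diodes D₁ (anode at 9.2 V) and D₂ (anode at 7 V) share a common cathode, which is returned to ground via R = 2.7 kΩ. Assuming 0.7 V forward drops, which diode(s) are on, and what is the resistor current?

Only D₁ conducts; I_R ≈ 3.1 mA

Assume both conduct. Then node N would need to be at both 9.2−0.7 = 8.5 V and 7−0.7 = 6.3 V, which is impossible.
Assume only D₁ conducts: V_N = 9.2 − 0.7 = 8.5 V, so I_R = 8.5/2.7 = 3.15 mA.
Check D₂: its anode-to-cathode voltage is 7 − 8.5 = -1.5 V < 0.7 V, so it is off. The assumption is consistent.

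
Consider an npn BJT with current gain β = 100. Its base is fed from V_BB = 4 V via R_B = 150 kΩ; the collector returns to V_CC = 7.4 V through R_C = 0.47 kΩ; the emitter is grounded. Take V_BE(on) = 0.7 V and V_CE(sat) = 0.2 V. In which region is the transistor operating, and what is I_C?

Assume active. Base-emitter loop: I_B = (V_BB − V_BE)/R_B = (4 − 0.7)/150 = 0.022 mA.
I_C = β·I_B = 100×0.022 = 2.2 mA.
V_CE = V_CC − I_C·R_C = 7.4 − 2.2×0.47 = 6.37 V > V_CE(sat), so the active-region assumption holds.

active; I_C ≈ 2.2 mA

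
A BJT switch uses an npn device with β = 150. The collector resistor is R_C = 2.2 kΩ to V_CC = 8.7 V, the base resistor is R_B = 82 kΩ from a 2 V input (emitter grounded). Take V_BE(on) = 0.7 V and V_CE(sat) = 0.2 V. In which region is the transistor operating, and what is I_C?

active; I_C ≈ 2.4 mA

Assume active. Base-emitter loop: I_B = (V_BB − V_BE)/R_B = (2 − 0.7)/82 = 0.0159 mA.
I_C = β·I_B = 150×0.0159 = 2.38 mA.
V_CE = V_CC − I_C·R_C = 8.7 − 2.38×2.2 = 3.47 V > V_CE(sat), so the active-region assumption holds.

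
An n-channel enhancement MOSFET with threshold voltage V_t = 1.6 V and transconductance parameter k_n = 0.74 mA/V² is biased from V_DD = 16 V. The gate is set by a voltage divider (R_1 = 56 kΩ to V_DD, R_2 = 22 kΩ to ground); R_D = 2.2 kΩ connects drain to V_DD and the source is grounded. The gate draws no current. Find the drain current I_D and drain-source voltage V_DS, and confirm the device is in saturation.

I_D ≈ 3.1 mA, V_DS ≈ 9.1 V

V_G = V_DD·R_2/(R_1+R_2) = 16×22/78 = 4.51 V. With the source grounded, V_GS = V_G = 4.51 V.
Assume saturation: I_D = (k_n/2)(V_GS − V_t)² = (0.74/2)×(4.51 − 1.6)² = 0.37×2.91² = 3.14 mA.
V_DS = V_DD − I_D·R_D = 16 − 3.14×2.2 = 9.09 V.
Saturation requires V_DS ≥ V_GS − V_t = 2.91 V; 9.09 ≥ 2.91 ✓.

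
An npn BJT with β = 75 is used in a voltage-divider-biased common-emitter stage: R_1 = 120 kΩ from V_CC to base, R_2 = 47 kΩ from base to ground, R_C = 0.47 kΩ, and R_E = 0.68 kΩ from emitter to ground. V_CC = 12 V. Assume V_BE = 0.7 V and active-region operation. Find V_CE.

Thevenize the base divider: V_Th = V_CC·R_2/(R_1+R_2) = 12×47/167 = 3.38 V, R_Th = R_1‖R_2 = 33.8 kΩ.
Base-emitter loop: V_Th = I_B·R_Th + V_BE + (β+1)I_B·R_E, so I_B = (3.38 − 0.7) / (33.8 + 76×0.68) = 0.0313 mA.
I_C = β·I_B = 75×0.0313 = 2.35 mA, and I_E = (β+1)I_B = 2.38 mA.
V_CE = V_CC − I_C·R_C − I_E·R_E = 12 − 2.35×0.47 − 2.38×0.68 = 9.28 V.
V_CE = 9.28 V > 0.2 V confirms active-region operation.

V_CE ≈ 9.3 V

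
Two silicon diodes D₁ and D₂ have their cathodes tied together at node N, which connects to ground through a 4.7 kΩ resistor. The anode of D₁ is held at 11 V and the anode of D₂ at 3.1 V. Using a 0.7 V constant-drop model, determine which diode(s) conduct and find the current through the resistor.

Assume both conduct. Then node N would need to be at both 11−0.7 = 10.3 V and 3.1−0.7 = 2.4 V, which is impossible.
Assume only D₁ conducts: V_N = 11 − 0.7 = 10.3 V, so I_R = 10.3/4.7 = 2.19 mA.
Check D₂: its anode-to-cathode voltage is 3.1 − 10.3 = -7.2 V < 0.7 V, so it is off. The assumption is consistent.

Only D₁ conducts; I_R ≈ 2.2 mA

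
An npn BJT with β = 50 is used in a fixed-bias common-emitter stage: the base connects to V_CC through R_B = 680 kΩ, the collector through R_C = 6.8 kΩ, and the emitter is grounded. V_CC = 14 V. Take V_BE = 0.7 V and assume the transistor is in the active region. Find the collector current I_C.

Base loop: V_CC = I_B·R_B + V_BE, so I_B = (14 − 0.7)/680 kΩ = 0.0196 mA.
In the active region I_C = β·I_B = 50 × 0.0196 = 0.978 mA.
Collector loop: V_CE = V_CC − I_C·R_C = 14 − 0.978×6.8 = 7.35 V.
Since V_CE = 7.35 V > V_CE(sat) ≈ 0.2 V, the transistor is in the active region as assumed.

I_C ≈ 0.98 mA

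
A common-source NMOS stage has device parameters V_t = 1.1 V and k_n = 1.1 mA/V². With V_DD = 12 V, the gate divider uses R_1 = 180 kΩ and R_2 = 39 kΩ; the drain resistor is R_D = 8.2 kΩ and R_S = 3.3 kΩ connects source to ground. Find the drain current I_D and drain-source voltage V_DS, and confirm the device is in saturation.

I_D ≈ 0.15 mA, V_DS ≈ 10 V

V_G = V_DD·R_2/(R_1+R_2) = 12×39/219 = 2.14 V.
Assume saturation: I_D = (k_n/2)(V_GS − V_t)² with V_GS = V_G − I_D·R_S = 2.14 − 3.3·I_D.
Substituting gives 5.99·I_D² − 4.76·I_D + 0.591 = 0, with roots I_D = 0.154 or 0.642 mA.
The root I_D = 0.642 mA gives V_GS = 0.02 V ≤ V_t, so take I_D = 0.154 mA.
Then V_GS = 1.63 V and V_DS = V_DD − I_D(R_D+R_S) = 12 − 0.154×11.5 = 10.2 V.
Saturation requires V_DS ≥ V_GS − V_t = 0.529 V; 10.2 ≥ 0.529 ✓.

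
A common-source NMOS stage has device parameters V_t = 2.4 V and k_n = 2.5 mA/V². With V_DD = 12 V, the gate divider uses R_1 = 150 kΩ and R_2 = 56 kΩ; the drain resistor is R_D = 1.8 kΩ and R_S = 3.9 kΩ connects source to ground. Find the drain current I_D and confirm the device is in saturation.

V_G = V_DD·R_2/(R_1+R_2) = 12×56/206 = 3.26 V.
Assume saturation: I_D = (k_n/2)(V_GS − V_t)² with V_GS = V_G − I_D·R_S = 3.26 − 3.9·I_D.
Substituting gives 19·I_D² − 9.41·I_D + 0.929 = 0, with roots I_D = 0.136 or 0.358 mA.
The root I_D = 0.358 mA gives V_GS = 1.86 V ≤ V_t, so take I_D = 0.136 mA.
Then V_GS = 2.73 V and V_DS = V_DD − I_D(R_D+R_S) = 12 − 0.136×5.7 = 11.2 V.
Saturation requires V_DS ≥ V_GS − V_t = 0.33 V; 11.2 ≥ 0.33 ✓.

I_D ≈ 0.14 mA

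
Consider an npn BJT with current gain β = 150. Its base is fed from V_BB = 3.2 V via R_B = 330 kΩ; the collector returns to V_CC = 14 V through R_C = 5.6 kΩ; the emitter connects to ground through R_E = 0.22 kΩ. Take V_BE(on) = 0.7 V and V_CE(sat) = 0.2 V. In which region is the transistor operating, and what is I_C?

active; I_C ≈ 1 mA

Assume active. Base-emitter loop: I_B = (V_BB − V_BE)/(R_B + (β+1)R_E) = (3.2 − 0.7)/(330 + 151×0.22) = 0.00688 mA.
I_C = β·I_B = 150×0.00688 = 1.03 mA.
V_CE = V_CC − I_C·R_C − I_E·R_E = 14 − 1.03×5.6 − 1.04×0.22 = 7.99 V > V_CE(sat), so the active-region assumption holds.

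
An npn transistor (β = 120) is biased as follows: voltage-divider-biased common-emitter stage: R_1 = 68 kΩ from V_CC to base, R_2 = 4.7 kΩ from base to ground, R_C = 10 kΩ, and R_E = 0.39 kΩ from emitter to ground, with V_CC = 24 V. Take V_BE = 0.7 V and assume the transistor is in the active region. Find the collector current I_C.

I_C ≈ 2 mA

Thevenize the base divider: V_Th = V_CC·R_2/(R_1+R_2) = 24×4.7/72.7 = 1.55 V, R_Th = R_1‖R_2 = 4.4 kΩ.
Base-emitter loop: V_Th = I_B·R_Th + V_BE + (β+1)I_B·R_E, so I_B = (1.55 − 0.7) / (4.4 + 121×0.39) = 0.0165 mA.
I_C = β·I_B = 120×0.0165 = 1.98 mA, and I_E = (β+1)I_B = 2 mA.
V_CE = V_CC − I_C·R_C − I_E·R_E = 24 − 1.98×10 − 2×0.39 = 3.41 V.
V_CE = 3.41 V > 0.2 V confirms active-region operation.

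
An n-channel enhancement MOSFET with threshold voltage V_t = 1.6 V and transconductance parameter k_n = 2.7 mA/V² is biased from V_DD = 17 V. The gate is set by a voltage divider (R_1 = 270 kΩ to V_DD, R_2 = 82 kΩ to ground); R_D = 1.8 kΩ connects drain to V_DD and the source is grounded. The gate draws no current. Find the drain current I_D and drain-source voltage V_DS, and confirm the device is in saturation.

V_G = V_DD·R_2/(R_1+R_2) = 17×82/352 = 3.96 V. With the source grounded, V_GS = V_G = 3.96 V.
Assume saturation: I_D = (k_n/2)(V_GS − V_t)² = (2.7/2)×(3.96 − 1.6)² = 1.35×2.36² = 7.52 mA.
V_DS = V_DD − I_D·R_D = 17 − 7.52×1.8 = 3.46 V.
Saturation requires V_DS ≥ V_GS − V_t = 2.36 V; 3.46 ≥ 2.36 ✓.

I_D ≈ 7.5 mA, V_DS ≈ 3.5 V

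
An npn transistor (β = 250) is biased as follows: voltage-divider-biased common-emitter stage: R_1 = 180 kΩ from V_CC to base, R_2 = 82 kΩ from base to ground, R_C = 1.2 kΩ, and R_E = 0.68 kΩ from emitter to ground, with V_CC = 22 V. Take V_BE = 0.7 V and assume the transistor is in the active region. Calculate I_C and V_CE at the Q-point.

I_C ≈ 6.8 mA, V_CE ≈ 9.2 V

Thevenize the base divider: V_Th = V_CC·R_2/(R_1+R_2) = 22×82/262 = 6.89 V, R_Th = R_1‖R_2 = 56.3 kΩ.
Base-emitter loop: V_Th = I_B·R_Th + V_BE + (β+1)I_B·R_E, so I_B = (6.89 − 0.7) / (56.3 + 251×0.68) = 0.0272 mA.
I_C = β·I_B = 250×0.0272 = 6.81 mA, and I_E = (β+1)I_B = 6.84 mA.
V_CE = V_CC − I_C·R_C − I_E·R_E = 22 − 6.81×1.2 − 6.84×0.68 = 9.18 V.
V_CE = 9.18 V > 0.2 V confirms active-region operation.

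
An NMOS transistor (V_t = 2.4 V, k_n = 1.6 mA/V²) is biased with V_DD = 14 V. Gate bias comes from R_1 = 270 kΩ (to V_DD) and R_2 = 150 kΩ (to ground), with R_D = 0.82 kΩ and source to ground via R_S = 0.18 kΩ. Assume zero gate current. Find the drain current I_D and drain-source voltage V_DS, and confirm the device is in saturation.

V_G = V_DD·R_2/(R_1+R_2) = 14×150/420 = 5 V.
Assume saturation: I_D = (k_n/2)(V_GS − V_t)² with V_GS = V_G − I_D·R_S = 5 − 0.18·I_D.
Substituting gives 0.0259·I_D² − 1.75·I_D + 5.41 = 0, with roots I_D = 3.25 or 64.2 mA.
The root I_D = 64.2 mA gives V_GS = -6.56 V ≤ V_t, so take I_D = 3.25 mA.
Then V_GS = 4.42 V and V_DS = V_DD − I_D(R_D+R_S) = 14 − 3.25×1 = 10.8 V.
Saturation requires V_DS ≥ V_GS − V_t = 2.02 V; 10.8 ≥ 2.02 ✓.

I_D ≈ 3.2 mA, V_DS ≈ 11 V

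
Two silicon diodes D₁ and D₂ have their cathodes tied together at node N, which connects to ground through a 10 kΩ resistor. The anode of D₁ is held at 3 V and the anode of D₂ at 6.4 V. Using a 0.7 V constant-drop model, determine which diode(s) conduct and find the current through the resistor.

Only D₂ conducts; I_R ≈ 0.57 mA

Assume both conduct. Then node N would need to be at both 3−0.7 = 2.3 V and 6.4−0.7 = 5.7 V, which is impossible.
Assume only D₂ conducts: V_N = 6.4 − 0.7 = 5.7 V, so I_R = 5.7/10 = 0.57 mA.
Check D₁: its anode-to-cathode voltage is 3 − 5.7 = -2.7 V < 0.7 V, so it is off. The assumption is consistent.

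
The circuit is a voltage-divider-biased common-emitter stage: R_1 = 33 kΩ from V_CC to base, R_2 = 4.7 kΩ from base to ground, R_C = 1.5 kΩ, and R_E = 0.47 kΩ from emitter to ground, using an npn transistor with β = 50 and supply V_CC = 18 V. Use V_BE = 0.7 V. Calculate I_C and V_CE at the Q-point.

I_C ≈ 2.7 mA, V_CE ≈ 13 V

Thevenize the base divider: V_Th = V_CC·R_2/(R_1+R_2) = 18×4.7/37.7 = 2.24 V, R_Th = R_1‖R_2 = 4.11 kΩ.
Base-emitter loop: V_Th = I_B·R_Th + V_BE + (β+1)I_B·R_E, so I_B = (2.24 − 0.7) / (4.11 + 51×0.47) = 0.055 mA.
I_C = β·I_B = 50×0.055 = 2.75 mA, and I_E = (β+1)I_B = 2.8 mA.
V_CE = V_CC − I_C·R_C − I_E·R_E = 18 − 2.75×1.5 − 2.8×0.47 = 12.6 V.
V_CE = 12.6 V > 0.2 V confirms active-region operation.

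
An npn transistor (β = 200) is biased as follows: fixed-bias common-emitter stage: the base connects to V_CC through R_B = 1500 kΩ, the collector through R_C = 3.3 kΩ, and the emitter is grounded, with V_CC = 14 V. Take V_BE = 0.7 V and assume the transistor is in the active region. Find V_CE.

Base loop: V_CC = I_B·R_B + V_BE, so I_B = (14 − 0.7)/1500 kΩ = 0.00887 mA.
In the active region I_C = β·I_B = 200 × 0.00887 = 1.77 mA.
Collector loop: V_CE = V_CC − I_C·R_C = 14 − 1.77×3.3 = 8.15 V.
Since V_CE = 8.15 V > V_CE(sat) ≈ 0.2 V, the transistor is in the active region as assumed.

V_CE ≈ 8.1 V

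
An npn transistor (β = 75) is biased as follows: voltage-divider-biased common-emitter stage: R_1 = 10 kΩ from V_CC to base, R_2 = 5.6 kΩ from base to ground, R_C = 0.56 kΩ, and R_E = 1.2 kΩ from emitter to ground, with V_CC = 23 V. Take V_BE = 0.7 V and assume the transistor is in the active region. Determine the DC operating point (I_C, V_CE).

I_C ≈ 6 mA, V_CE ≈ 12 V

Thevenize the base divider: V_Th = V_CC·R_2/(R_1+R_2) = 23×5.6/15.6 = 8.26 V, R_Th = R_1‖R_2 = 3.59 kΩ.
Base-emitter loop: V_Th = I_B·R_Th + V_BE + (β+1)I_B·R_E, so I_B = (8.26 − 0.7) / (3.59 + 76×1.2) = 0.0797 mA.
I_C = β·I_B = 75×0.0797 = 5.98 mA, and I_E = (β+1)I_B = 6.06 mA.
V_CE = V_CC − I_C·R_C − I_E·R_E = 23 − 5.98×0.56 − 6.06×1.2 = 12.4 V.
V_CE = 12.4 V > 0.2 V confirms active-region operation.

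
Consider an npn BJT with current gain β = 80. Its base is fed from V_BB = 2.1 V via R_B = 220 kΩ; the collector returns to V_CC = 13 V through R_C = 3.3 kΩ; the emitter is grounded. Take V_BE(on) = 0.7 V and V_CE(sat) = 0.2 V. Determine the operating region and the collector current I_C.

active; I_C ≈ 0.51 mA

Assume active. Base-emitter loop: I_B = (V_BB − V_BE)/R_B = (2.1 − 0.7)/220 = 0.00636 mA.
I_C = β·I_B = 80×0.00636 = 0.509 mA.
V_CE = V_CC − I_C·R_C = 13 − 0.509×3.3 = 11.3 V > V_CE(sat), so the active-region assumption holds.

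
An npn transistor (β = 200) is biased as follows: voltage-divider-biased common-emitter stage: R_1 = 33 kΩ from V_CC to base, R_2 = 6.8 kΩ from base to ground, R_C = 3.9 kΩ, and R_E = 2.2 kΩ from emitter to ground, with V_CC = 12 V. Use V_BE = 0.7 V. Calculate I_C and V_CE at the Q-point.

I_C ≈ 0.6 mA, V_CE ≈ 8.3 V

Thevenize the base divider: V_Th = V_CC·R_2/(R_1+R_2) = 12×6.8/39.8 = 2.05 V, R_Th = R_1‖R_2 = 5.64 kΩ.
Base-emitter loop: V_Th = I_B·R_Th + V_BE + (β+1)I_B·R_E, so I_B = (2.05 − 0.7) / (5.64 + 201×2.2) = 0.00302 mA.
I_C = β·I_B = 200×0.00302 = 0.603 mA, and I_E = (β+1)I_B = 0.606 mA.
V_CE = V_CC − I_C·R_C − I_E·R_E = 12 − 0.603×3.9 − 0.606×2.2 = 8.32 V.
V_CE = 8.32 V > 0.2 V confirms active-region operation.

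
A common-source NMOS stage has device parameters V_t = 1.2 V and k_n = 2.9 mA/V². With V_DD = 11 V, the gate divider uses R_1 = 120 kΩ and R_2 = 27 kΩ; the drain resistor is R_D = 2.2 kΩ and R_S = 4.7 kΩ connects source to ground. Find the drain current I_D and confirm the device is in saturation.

I_D ≈ 0.11 mA

V_G = V_DD·R_2/(R_1+R_2) = 11×27/147 = 2.02 V.
Assume saturation: I_D = (k_n/2)(V_GS − V_t)² with V_GS = V_G − I_D·R_S = 2.02 − 4.7·I_D.
Substituting gives 32·I_D² − 12.2·I_D + 0.976 = 0, with roots I_D = 0.115 or 0.266 mA.
The root I_D = 0.266 mA gives V_GS = 0.772 V ≤ V_t, so take I_D = 0.115 mA.
Then V_GS = 1.48 V and V_DS = V_DD − I_D(R_D+R_S) = 11 − 0.115×6.9 = 10.2 V.
Saturation requires V_DS ≥ V_GS − V_t = 0.281 V; 10.2 ≥ 0.281 ✓.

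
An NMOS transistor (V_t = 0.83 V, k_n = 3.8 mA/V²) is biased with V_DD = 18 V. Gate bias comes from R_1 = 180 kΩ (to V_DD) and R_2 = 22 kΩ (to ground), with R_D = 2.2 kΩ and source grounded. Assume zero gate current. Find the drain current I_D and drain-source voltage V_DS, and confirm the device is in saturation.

I_D ≈ 2.4 mA, V_DS ≈ 13 V

V_G = V_DD·R_2/(R_1+R_2) = 18×22/202 = 1.96 V. With the source grounded, V_GS = V_G = 1.96 V.
Assume saturation: I_D = (k_n/2)(V_GS − V_t)² = (3.8/2)×(1.96 − 0.83)² = 1.9×1.13² = 2.43 mA.
V_DS = V_DD − I_D·R_D = 18 − 2.43×2.2 = 12.7 V.
Saturation requires V_DS ≥ V_GS − V_t = 1.13 V; 12.7 ≥ 1.13 ✓.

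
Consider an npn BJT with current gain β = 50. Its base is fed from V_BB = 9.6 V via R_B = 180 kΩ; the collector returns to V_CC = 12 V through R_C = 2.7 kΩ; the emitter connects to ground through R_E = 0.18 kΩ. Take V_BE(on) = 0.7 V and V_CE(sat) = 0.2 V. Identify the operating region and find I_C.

Assume active. Base-emitter loop: I_B = (V_BB − V_BE)/(R_B + (β+1)R_E) = (9.6 − 0.7)/(180 + 51×0.18) = 0.047 mA.
I_C = β·I_B = 50×0.047 = 2.35 mA.
V_CE = V_CC − I_C·R_C − I_E·R_E = 12 − 2.35×2.7 − 2.4×0.18 = 5.22 V > V_CE(sat), so the active-region assumption holds.

active; I_C ≈ 2.4 mA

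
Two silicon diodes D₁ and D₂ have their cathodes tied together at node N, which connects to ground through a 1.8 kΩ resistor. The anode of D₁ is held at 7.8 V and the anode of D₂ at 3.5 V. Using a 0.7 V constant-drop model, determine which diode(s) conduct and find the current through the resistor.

Only D₁ conducts; I_R ≈ 3.9 mA

Assume both conduct. Then node N would need to be at both 7.8−0.7 = 7.1 V and 3.5−0.7 = 2.8 V, which is impossible.
Assume only D₁ conducts: V_N = 7.8 − 0.7 = 7.1 V, so I_R = 7.1/1.8 = 3.94 mA.
Check D₂: its anode-to-cathode voltage is 3.5 − 7.1 = -3.6 V < 0.7 V, so it is off. The assumption is consistent.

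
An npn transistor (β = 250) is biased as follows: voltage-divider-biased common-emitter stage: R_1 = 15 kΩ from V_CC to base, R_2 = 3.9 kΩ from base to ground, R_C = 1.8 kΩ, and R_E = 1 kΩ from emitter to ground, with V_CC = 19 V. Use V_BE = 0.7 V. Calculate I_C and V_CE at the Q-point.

Thevenize the base divider: V_Th = V_CC·R_2/(R_1+R_2) = 19×3.9/18.9 = 3.92 V, R_Th = R_1‖R_2 = 3.1 kΩ.
Base-emitter loop: V_Th = I_B·R_Th + V_BE + (β+1)I_B·R_E, so I_B = (3.92 − 0.7) / (3.1 + 251×1) = 0.0127 mA.
I_C = β·I_B = 250×0.0127 = 3.17 mA, and I_E = (β+1)I_B = 3.18 mA.
V_CE = V_CC − I_C·R_C − I_E·R_E = 19 − 3.17×1.8 − 3.18×1 = 10.1 V.
V_CE = 10.1 V > 0.2 V confirms active-region operation.

I_C ≈ 3.2 mA, V_CE ≈ 10 V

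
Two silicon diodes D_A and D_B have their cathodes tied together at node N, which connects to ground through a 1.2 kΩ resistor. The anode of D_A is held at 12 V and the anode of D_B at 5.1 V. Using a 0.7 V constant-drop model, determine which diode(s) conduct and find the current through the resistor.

Assume both conduct. Then node N would need to be at both 12−0.7 = 11.3 V and 5.1−0.7 = 4.4 V, which is impossible.
Assume only D_A conducts: V_N = 12 − 0.7 = 11.3 V, so I_R = 11.3/1.2 = 9.42 mA.
Check D_B: its anode-to-cathode voltage is 5.1 − 11.3 = -6.2 V < 0.7 V, so it is off. The assumption is consistent.

Only D_A conducts; I_R ≈ 9.4 mA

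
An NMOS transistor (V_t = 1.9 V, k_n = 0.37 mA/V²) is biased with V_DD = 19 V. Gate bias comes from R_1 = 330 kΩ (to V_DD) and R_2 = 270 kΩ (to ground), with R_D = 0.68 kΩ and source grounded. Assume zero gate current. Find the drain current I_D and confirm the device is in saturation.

I_D ≈ 8.2 mA

V_G = V_DD·R_2/(R_1+R_2) = 19×270/600 = 8.55 V. With the source grounded, V_GS = V_G = 8.55 V.
Assume saturation: I_D = (k_n/2)(V_GS − V_t)² = (0.37/2)×(8.55 − 1.9)² = 0.185×6.65² = 8.18 mA.
V_DS = V_DD − I_D·R_D = 19 − 8.18×0.68 = 13.4 V.
Saturation requires V_DS ≥ V_GS − V_t = 6.65 V; 13.4 ≥ 6.65 ✓.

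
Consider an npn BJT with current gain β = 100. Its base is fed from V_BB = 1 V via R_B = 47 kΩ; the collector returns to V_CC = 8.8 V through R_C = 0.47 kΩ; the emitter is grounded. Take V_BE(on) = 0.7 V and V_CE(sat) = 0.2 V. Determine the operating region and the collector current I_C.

Assume active. Base-emitter loop: I_B = (V_BB − V_BE)/R_B = (1 − 0.7)/47 = 0.00638 mA.
I_C = β·I_B = 100×0.00638 = 0.638 mA.
V_CE = V_CC − I_C·R_C = 8.8 − 0.638×0.47 = 8.5 V > V_CE(sat), so the active-region assumption holds.

active; I_C ≈ 0.64 mA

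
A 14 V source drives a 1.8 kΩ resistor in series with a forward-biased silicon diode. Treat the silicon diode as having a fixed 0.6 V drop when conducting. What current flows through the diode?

I ≈ 7.4 mA

KVL around the loop: 14 = V_D + I·R = 0.6 + I × 1.8 kΩ.
So I = (14 − 0.6) / 1.8 kΩ = 13.4 / 1.8 = 7.44 mA.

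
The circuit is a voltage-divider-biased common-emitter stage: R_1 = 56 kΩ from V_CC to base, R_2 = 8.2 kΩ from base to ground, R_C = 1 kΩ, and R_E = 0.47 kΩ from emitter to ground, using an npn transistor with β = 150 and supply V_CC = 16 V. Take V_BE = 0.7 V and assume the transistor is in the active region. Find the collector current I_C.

Thevenize the base divider: V_Th = V_CC·R_2/(R_1+R_2) = 16×8.2/64.2 = 2.04 V, R_Th = R_1‖R_2 = 7.15 kΩ.
Base-emitter loop: V_Th = I_B·R_Th + V_BE + (β+1)I_B·R_E, so I_B = (2.04 − 0.7) / (7.15 + 151×0.47) = 0.0172 mA.
I_C = β·I_B = 150×0.0172 = 2.58 mA, and I_E = (β+1)I_B = 2.6 mA.
V_CE = V_CC − I_C·R_C − I_E·R_E = 16 − 2.58×1 − 2.6×0.47 = 12.2 V.
V_CE = 12.2 V > 0.2 V confirms active-region operation.

I_C ≈ 2.6 mA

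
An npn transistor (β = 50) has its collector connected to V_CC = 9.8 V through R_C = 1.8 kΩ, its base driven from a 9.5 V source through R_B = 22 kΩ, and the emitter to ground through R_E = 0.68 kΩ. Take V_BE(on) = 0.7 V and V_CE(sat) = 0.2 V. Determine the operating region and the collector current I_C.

saturation; I_C ≈ 3.8 mA

Assume active: I_B = (9.5 − 0.7)/(22 + 51×0.68) = 0.155 mA, I_C = β·I_B = 7.76 mA.
Then V_CE = 9.8 − 7.76×1.8 − 7.92×0.68 = -9.56 V < 0.2 V — the active assumption fails.
Re-solve with V_CE = 0.2 V. KCL at the emitter: V_E/R_E = (V_BB−0.7−V_E)/R_B + (V_CC−0.2−V_E)/R_C, giving V_E = 2.77 V.
I_C = (V_CC − 0.2 − V_E)/R_C = (9.6 − 2.77)/1.8 = 3.8 mA.
Check: I_B = (8.8 − 2.77)/22 = 0.274 mA, and β·I_B = 13.7 mA > I_C, confirming saturation.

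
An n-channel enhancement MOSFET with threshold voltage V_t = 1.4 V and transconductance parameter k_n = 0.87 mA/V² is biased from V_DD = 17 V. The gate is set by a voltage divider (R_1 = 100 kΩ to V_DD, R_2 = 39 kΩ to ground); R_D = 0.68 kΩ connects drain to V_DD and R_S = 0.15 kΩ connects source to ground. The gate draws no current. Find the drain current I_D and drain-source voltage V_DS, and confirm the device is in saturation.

I_D ≈ 3.5 mA, V_DS ≈ 14 V

V_G = V_DD·R_2/(R_1+R_2) = 17×39/139 = 4.77 V.
Assume saturation: I_D = (k_n/2)(V_GS − V_t)² with V_GS = V_G − I_D·R_S = 4.77 − 0.15·I_D.
Substituting gives 0.00979·I_D² − 1.44·I_D + 4.94 = 0, with roots I_D = 3.51 or 144 mA.
The root I_D = 144 mA gives V_GS = -16.8 V ≤ V_t, so take I_D = 3.51 mA.
Then V_GS = 4.24 V and V_DS = V_DD − I_D(R_D+R_S) = 17 − 3.51×0.83 = 14.1 V.
Saturation requires V_DS ≥ V_GS − V_t = 2.84 V; 14.1 ≥ 2.84 ✓.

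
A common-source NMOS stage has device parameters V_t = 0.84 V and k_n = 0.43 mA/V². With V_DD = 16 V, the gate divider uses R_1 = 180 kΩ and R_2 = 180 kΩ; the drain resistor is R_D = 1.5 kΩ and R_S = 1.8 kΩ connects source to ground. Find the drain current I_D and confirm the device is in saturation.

I_D ≈ 2.2 mA

V_G = V_DD·R_2/(R_1+R_2) = 16×180/360 = 8 V.
Assume saturation: I_D = (k_n/2)(V_GS − V_t)² with V_GS = V_G − I_D·R_S = 8 − 1.8·I_D.
Substituting gives 0.697·I_D² − 6.54·I_D + 11 = 0, with roots I_D = 2.2 or 7.19 mA.
The root I_D = 7.19 mA gives V_GS = -4.94 V ≤ V_t, so take I_D = 2.2 mA.
Then V_GS = 4.04 V and V_DS = V_DD − I_D(R_D+R_S) = 16 − 2.2×3.3 = 8.74 V.
Saturation requires V_DS ≥ V_GS − V_t = 3.2 V; 8.74 ≥ 3.2 ✓.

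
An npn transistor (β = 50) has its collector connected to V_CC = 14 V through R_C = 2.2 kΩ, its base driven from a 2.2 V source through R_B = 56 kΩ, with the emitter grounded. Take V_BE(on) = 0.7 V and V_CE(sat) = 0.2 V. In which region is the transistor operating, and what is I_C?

active; I_C ≈ 1.3 mA

Assume active. Base-emitter loop: I_B = (V_BB − V_BE)/R_B = (2.2 − 0.7)/56 = 0.0268 mA.
I_C = β·I_B = 50×0.0268 = 1.34 mA.
V_CE = V_CC − I_C·R_C = 14 − 1.34×2.2 = 11.1 V > V_CE(sat), so the active-region assumption holds.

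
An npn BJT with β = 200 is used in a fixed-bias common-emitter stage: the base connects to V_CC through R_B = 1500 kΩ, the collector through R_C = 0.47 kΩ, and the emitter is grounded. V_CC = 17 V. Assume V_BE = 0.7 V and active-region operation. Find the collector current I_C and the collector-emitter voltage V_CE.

Base loop: V_CC = I_B·R_B + V_BE, so I_B = (17 − 0.7)/1500 kΩ = 0.0109 mA.
In the active region I_C = β·I_B = 200 × 0.0109 = 2.17 mA.
Collector loop: V_CE = V_CC − I_C·R_C = 17 − 2.17×0.47 = 16 V.
Since V_CE = 16 V > V_CE(sat) ≈ 0.2 V, the transistor is in the active region as assumed.

I_C ≈ 2.2 mA, V_CE ≈ 16 V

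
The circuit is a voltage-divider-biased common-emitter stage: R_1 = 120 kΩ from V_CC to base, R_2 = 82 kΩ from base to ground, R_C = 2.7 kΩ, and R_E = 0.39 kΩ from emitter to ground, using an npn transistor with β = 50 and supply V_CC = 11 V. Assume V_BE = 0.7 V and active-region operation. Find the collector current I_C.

Thevenize the base divider: V_Th = V_CC·R_2/(R_1+R_2) = 11×82/202 = 4.47 V, R_Th = R_1‖R_2 = 48.7 kΩ.
Base-emitter loop: V_Th = I_B·R_Th + V_BE + (β+1)I_B·R_E, so I_B = (4.47 − 0.7) / (48.7 + 51×0.39) = 0.0549 mA.
I_C = β·I_B = 50×0.0549 = 2.74 mA, and I_E = (β+1)I_B = 2.8 mA.
V_CE = V_CC − I_C·R_C − I_E·R_E = 11 − 2.74×2.7 − 2.8×0.39 = 2.5 V.
V_CE = 2.5 V > 0.2 V confirms active-region operation.

I_C ≈ 2.7 mA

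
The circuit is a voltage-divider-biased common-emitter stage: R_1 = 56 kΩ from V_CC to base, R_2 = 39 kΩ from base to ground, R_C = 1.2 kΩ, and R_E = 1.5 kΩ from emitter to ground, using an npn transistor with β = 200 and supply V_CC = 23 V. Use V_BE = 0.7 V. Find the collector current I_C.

Thevenize the base divider: V_Th = V_CC·R_2/(R_1+R_2) = 23×39/95 = 9.44 V, R_Th = R_1‖R_2 = 23 kΩ.
Base-emitter loop: V_Th = I_B·R_Th + V_BE + (β+1)I_B·R_E, so I_B = (9.44 − 0.7) / (23 + 201×1.5) = 0.0269 mA.
I_C = β·I_B = 200×0.0269 = 5.39 mA, and I_E = (β+1)I_B = 5.42 mA.
V_CE = V_CC − I_C·R_C − I_E·R_E = 23 − 5.39×1.2 − 5.42×1.5 = 8.41 V.
V_CE = 8.41 V > 0.2 V confirms active-region operation.

I_C ≈ 5.4 mA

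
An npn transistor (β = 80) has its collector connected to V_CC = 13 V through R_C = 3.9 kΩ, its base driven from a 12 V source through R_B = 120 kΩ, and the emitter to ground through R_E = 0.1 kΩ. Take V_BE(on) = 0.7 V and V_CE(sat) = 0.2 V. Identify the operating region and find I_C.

Assume active: I_B = (12 − 0.7)/(120 + 81×0.1) = 0.0882 mA, I_C = β·I_B = 7.06 mA.
Then V_CE = 13 − 7.06×3.9 − 7.15×0.1 = -15.2 V < 0.2 V — the active assumption fails.
Re-solve with V_CE = 0.2 V. KCL at the emitter: V_E/R_E = (V_BB−0.7−V_E)/R_B + (V_CC−0.2−V_E)/R_C, giving V_E = 0.329 V.
I_C = (V_CC − 0.2 − V_E)/R_C = (12.8 − 0.329)/3.9 = 3.2 mA.
Check: I_B = (11.3 − 0.329)/120 = 0.0914 mA, and β·I_B = 7.31 mA > I_C, confirming saturation.

saturation; I_C ≈ 3.2 mA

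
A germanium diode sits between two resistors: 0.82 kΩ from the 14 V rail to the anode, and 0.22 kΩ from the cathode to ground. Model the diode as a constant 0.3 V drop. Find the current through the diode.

The two resistors are in series with the diode, so KVL gives 14 = I·0.82 + 0.3 + I·0.22.
I = (14 − 0.3) / (0.82 + 0.22) kΩ = 13.7 / 1.04 = 13.2 mA.

I ≈ 13 mA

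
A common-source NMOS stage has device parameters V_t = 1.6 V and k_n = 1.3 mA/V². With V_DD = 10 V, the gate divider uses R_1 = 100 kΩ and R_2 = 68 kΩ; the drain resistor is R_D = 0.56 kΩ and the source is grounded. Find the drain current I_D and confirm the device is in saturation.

I_D ≈ 3.9 mA

V_G = V_DD·R_2/(R_1+R_2) = 10×68/168 = 4.05 V. With the source grounded, V_GS = V_G = 4.05 V.
Assume saturation: I_D = (k_n/2)(V_GS − V_t)² = (1.3/2)×(4.05 − 1.6)² = 0.65×2.45² = 3.89 mA.
V_DS = V_DD − I_D·R_D = 10 − 3.89×0.56 = 7.82 V.
Saturation requires V_DS ≥ V_GS − V_t = 2.45 V; 7.82 ≥ 2.45 ✓.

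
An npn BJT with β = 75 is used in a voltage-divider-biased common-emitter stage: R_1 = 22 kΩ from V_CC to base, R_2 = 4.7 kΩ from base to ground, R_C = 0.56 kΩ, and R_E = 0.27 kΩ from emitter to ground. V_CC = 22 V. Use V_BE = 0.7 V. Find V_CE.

Thevenize the base divider: V_Th = V_CC·R_2/(R_1+R_2) = 22×4.7/26.7 = 3.87 V, R_Th = R_1‖R_2 = 3.87 kΩ.
Base-emitter loop: V_Th = I_B·R_Th + V_BE + (β+1)I_B·R_E, so I_B = (3.87 − 0.7) / (3.87 + 76×0.27) = 0.13 mA.
I_C = β·I_B = 75×0.13 = 9.75 mA, and I_E = (β+1)I_B = 9.89 mA.
V_CE = V_CC − I_C·R_C − I_E·R_E = 22 − 9.75×0.56 − 9.89×0.27 = 13.9 V.
V_CE = 13.9 V > 0.2 V confirms active-region operation.

V_CE ≈ 14 V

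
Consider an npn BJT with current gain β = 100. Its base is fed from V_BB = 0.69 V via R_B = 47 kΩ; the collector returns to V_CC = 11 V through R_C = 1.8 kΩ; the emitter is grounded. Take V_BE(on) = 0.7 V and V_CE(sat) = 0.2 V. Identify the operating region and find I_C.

cutoff; I_C ≈ 0

V_BB = 0.69 V ≤ V_BE(on) = 0.7 V, so the base-emitter junction is not forward biased.
The transistor is in cutoff: I_B = I_C = 0.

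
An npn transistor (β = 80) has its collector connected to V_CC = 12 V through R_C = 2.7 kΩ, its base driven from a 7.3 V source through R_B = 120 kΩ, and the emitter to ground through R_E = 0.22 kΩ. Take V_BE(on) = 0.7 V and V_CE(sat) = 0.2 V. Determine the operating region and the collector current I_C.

Assume active. Base-emitter loop: I_B = (V_BB − V_BE)/(R_B + (β+1)R_E) = (7.3 − 0.7)/(120 + 81×0.22) = 0.0479 mA.
I_C = β·I_B = 80×0.0479 = 3.83 mA.
V_CE = V_CC − I_C·R_C − I_E·R_E = 12 − 3.83×2.7 − 3.88×0.22 = 0.803 V > V_CE(sat), so the active-region assumption holds.

active; I_C ≈ 3.8 mA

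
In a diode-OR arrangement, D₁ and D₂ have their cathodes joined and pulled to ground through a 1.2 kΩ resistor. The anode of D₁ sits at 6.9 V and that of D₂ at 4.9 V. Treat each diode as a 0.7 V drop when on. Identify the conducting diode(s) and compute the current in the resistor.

Assume both conduct. Then node N would need to be at both 6.9−0.7 = 6.2 V and 4.9−0.7 = 4.2 V, which is impossible.
Assume only D₁ conducts: V_N = 6.9 − 0.7 = 6.2 V, so I_R = 6.2/1.2 = 5.17 mA.
Check D₂: its anode-to-cathode voltage is 4.9 − 6.2 = -1.3 V < 0.7 V, so it is off. The assumption is consistent.

Only D₁ conducts; I_R ≈ 5.2 mA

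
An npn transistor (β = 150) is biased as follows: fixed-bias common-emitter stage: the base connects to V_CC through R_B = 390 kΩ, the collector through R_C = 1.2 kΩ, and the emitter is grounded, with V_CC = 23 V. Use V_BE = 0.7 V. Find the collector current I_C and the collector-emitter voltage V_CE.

Base loop: V_CC = I_B·R_B + V_BE, so I_B = (23 − 0.7)/390 kΩ = 0.0572 mA.
In the active region I_C = β·I_B = 150 × 0.0572 = 8.58 mA.
Collector loop: V_CE = V_CC − I_C·R_C = 23 − 8.58×1.2 = 12.7 V.
Since V_CE = 12.7 V > V_CE(sat) ≈ 0.2 V, the transistor is in the active region as assumed.

I_C ≈ 8.6 mA, V_CE ≈ 13 V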